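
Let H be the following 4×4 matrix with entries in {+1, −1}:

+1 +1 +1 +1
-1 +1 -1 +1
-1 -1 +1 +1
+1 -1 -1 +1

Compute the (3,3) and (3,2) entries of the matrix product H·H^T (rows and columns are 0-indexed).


Row 2 of H: [-1, -1, 1, 1].
Row 3 of H: [1, -1, -1, 1].
(H·H^T)[3][3] = Σ_j H[3][j]·H[3][j] = (1)² + (-1)² + (-1)² + (1)² = 1 + 1 + 1 + 1 = 4.
(H·H^T)[3][2] = Σ_j H[3][j]·H[2][j] = (1)·(-1) + (-1)·(-1) + (-1)·(1) + (1)·(1) = -1 + 1 + -1 + 1 = 0.
So rows 3 and 2 are orthogonal; the diagonal entry equals n = 4.

(3,3) entry = 4; (3,2) entry = 0.


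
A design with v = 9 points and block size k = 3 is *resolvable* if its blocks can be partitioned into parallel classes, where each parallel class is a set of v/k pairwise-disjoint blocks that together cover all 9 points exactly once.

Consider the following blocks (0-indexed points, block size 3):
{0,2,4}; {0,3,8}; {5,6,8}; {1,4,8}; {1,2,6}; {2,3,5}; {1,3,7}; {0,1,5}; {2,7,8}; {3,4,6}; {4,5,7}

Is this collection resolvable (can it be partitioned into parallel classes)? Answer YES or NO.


v = 9, block size k = 3, number of blocks = 11.
For resolvability, blocks must partition into parallel classes of size v/k = 3.
Total blocks must therefore be a multiple of 3: 11 = 3·3 + 2 ⇒ not divisible ✗.
Resolvable? NO.

NO


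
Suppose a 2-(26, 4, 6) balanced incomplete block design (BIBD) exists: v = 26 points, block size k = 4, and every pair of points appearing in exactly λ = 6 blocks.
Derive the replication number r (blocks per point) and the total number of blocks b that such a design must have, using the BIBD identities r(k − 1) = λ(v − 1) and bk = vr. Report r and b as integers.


Any 2-(v, k, λ) BIBD satisfies two necessary conditions:
  (i)  Each point sits in r blocks, and counting incidences through any fixed point gives r(k − 1) = λ(v − 1), so r = λ(v − 1)/(k − 1).
  (ii) Total incidences bk = vr, so b = vr/k.
Step 1: r = λ(v − 1)/(k − 1) = 6·(26 − 1)/(4 − 1) = 6·25/3 = 150/3 = 50.
Step 2: b = vr/k = 26·50/4 = 1300/4 = 325.
Check integrality: r = 50 ∈ Z ✓, b = 325 ∈ Z ✓.
(These identities are necessary conditions: they determine r and b for any design with these parameters, but do not by themselves prove that one exists.)

r = 50, b = 325.


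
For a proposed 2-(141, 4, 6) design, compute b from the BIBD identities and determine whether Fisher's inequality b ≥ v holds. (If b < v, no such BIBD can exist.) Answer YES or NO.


r = λ(v − 1)/(k − 1) = 6·140/3 = 280.
b = vr/k = 141·280/4 = 9870.
Fisher's inequality: b ≥ v ⇔ 9870 ≥ 141? YES.

YES


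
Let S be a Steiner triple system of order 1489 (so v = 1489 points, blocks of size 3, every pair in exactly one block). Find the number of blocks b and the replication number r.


An STS(v) is a 2-(v, 3, 1) BIBD: block size k = 3, λ = 1.
Replication: r(k − 1) = λ(v − 1) ⇒ r·2 = 1489 − 1 = 1488 ⇒ r = 744.
Block count: b = v(v − 1)/6 = 1489·1488/6 = 2215632/6 = 369272.

r = 744, b = 369272.


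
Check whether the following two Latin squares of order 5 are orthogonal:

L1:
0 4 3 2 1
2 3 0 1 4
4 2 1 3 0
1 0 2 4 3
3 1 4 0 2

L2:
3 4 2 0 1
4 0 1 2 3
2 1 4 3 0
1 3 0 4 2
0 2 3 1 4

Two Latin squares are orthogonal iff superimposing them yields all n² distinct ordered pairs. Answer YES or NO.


Form the n² = 25 superimposed pairs (L1[i][j], L2[i][j]), row by row (rows and columns indexed from 0):
row 0: (0,3) (4,4) (3,2) (2,0) (1,1)
row 1: (2,4) (3,0) (0,1) (1,2) (4,3)
row 2: (4,2) (2,1) (1,4) (3,3) (0,0)
row 3: (1,1) (0,3) (2,0) (4,4) (3,2)
row 4: (3,0) (1,2) (4,3) (0,1) (2,4)
Orthogonality requires all 25 pairs distinct.
But the pair (1,1) repeats: cell (0,4) has L1 = 1, L2 = 1, and cell (3,0) has L1 = 1, L2 = 1.
A repeated pair means some other pair never occurs (only 15 distinct pairs out of 25), so the squares are not orthogonal.
Conclusion: NO.

NO


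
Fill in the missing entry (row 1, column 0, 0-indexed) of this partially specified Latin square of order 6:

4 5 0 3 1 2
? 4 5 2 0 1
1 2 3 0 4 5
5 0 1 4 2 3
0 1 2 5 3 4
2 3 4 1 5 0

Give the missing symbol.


Row 1 contains symbols [0, 1, 2, 4, 5] — missing [3].
Column 0 contains symbols [0, 1, 2, 4, 5] — missing [3].
The missing symbol must appear in both missing sets; intersection = [3].
Therefore the hidden value is 3.

Missing value = 3.


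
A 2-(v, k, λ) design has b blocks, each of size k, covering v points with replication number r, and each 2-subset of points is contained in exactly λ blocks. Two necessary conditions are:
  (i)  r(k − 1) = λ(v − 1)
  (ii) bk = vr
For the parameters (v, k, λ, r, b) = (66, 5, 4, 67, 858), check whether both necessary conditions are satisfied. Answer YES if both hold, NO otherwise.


Condition (i): r(k − 1) = 67·4 = 268; λ(v − 1) = 4·65 = 260. Match? NO.
Condition (ii): bk = 858·5 = 4290; vr = 66·67 = 4422. Match? NO.
Both conditions hold? NO.

NO


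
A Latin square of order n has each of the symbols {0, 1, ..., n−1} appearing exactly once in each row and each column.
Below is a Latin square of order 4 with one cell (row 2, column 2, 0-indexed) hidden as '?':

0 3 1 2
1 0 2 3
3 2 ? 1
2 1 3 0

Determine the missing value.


Row 2 contains symbols [1, 2, 3] — missing [0].
Column 2 contains symbols [1, 2, 3] — missing [0].
The missing symbol must appear in both missing sets; intersection = [0].
Therefore the hidden value is 0.

Missing value = 0.


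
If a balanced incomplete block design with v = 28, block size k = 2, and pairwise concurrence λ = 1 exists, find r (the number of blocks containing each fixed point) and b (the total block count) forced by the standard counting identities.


Any 2-(v, k, λ) BIBD satisfies two necessary conditions:
  (i)  Each point sits in r blocks, and counting incidences through any fixed point gives r(k − 1) = λ(v − 1), so r = λ(v − 1)/(k − 1).
  (ii) Total incidences bk = vr, so b = vr/k.
Step 1: r = λ(v − 1)/(k − 1) = 1·(28 − 1)/(2 − 1) = 1·27/1 = 27/1 = 27.
Step 2: b = vr/k = 28·27/2 = 756/2 = 378.
Check integrality: r = 27 ∈ Z ✓, b = 378 ∈ Z ✓.
(These identities are necessary conditions: they determine r and b for any design with these parameters, but do not by themselves prove that one exists.)

r = 27, b = 378.


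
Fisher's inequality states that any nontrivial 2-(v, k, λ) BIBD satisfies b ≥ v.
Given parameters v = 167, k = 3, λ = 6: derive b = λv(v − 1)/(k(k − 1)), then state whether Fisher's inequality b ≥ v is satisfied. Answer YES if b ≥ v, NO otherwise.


r = λ(v − 1)/(k − 1) = 6·166/2 = 498.
b = vr/k = 167·498/3 = 27722.
Fisher's inequality: b ≥ v ⇔ 27722 ≥ 167? YES.

YES


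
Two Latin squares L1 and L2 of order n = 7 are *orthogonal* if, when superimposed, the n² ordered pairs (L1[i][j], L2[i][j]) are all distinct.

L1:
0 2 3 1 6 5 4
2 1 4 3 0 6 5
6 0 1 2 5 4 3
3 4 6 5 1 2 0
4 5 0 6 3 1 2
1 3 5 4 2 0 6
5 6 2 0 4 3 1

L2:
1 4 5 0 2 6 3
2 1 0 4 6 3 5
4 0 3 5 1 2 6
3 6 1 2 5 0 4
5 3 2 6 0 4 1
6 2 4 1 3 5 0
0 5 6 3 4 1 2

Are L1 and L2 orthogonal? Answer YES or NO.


Form the n² = 49 superimposed pairs (L1[i][j], L2[i][j]), row by row (rows and columns indexed from 0):
row 0: (0,1) (2,4) (3,5) (1,0) (6,2) (5,6) (4,3)
row 1: (2,2) (1,1) (4,0) (3,4) (0,6) (6,3) (5,5)
row 2: (6,4) (0,0) (1,3) (2,5) (5,1) (4,2) (3,6)
row 3: (3,3) (4,6) (6,1) (5,2) (1,5) (2,0) (0,4)
row 4: (4,5) (5,3) (0,2) (6,6) (3,0) (1,4) (2,1)
row 5: (1,6) (3,2) (5,4) (4,1) (2,3) (0,5) (6,0)
row 6: (5,0) (6,5) (2,6) (0,3) (4,4) (3,1) (1,2)
Orthogonality requires all 49 pairs distinct.
Check by first coordinate: for each symbol s of L1, list the L2 entries in the n cells where L1 = s; they must all differ.
  L1 = 0: L2 entries (in reading order) 1, 6, 0, 4, 2, 5, 3 — all 7 distinct ✓
  L1 = 1: L2 entries (in reading order) 0, 1, 3, 5, 4, 6, 2 — all 7 distinct ✓
  L1 = 2: L2 entries (in reading order) 4, 2, 5, 0, 1, 3, 6 — all 7 distinct ✓
  L1 = 3: L2 entries (in reading order) 5, 4, 6, 3, 0, 2, 1 — all 7 distinct ✓
  L1 = 4: L2 entries (in reading order) 3, 0, 2, 6, 5, 1, 4 — all 7 distinct ✓
  L1 = 5: L2 entries (in reading order) 6, 5, 1, 2, 3, 4, 0 — all 7 distinct ✓
  L1 = 6: L2 entries (in reading order) 2, 3, 4, 1, 6, 0, 5 — all 7 distinct ✓
Every symbol of L1 meets every symbol of L2 exactly once, so all 49 pairs are distinct (49 of 49).
Conclusion: YES.

YES


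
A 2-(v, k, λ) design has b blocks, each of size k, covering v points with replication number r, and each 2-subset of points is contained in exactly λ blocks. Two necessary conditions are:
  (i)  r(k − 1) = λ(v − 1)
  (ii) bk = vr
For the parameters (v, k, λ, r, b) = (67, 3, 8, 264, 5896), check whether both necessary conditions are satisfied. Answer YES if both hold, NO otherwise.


Condition (i): r(k − 1) = 264·2 = 528; λ(v − 1) = 8·66 = 528. Match? YES.
Condition (ii): bk = 5896·3 = 17688; vr = 67·264 = 17688. Match? YES.
Both conditions hold? YES.

YES


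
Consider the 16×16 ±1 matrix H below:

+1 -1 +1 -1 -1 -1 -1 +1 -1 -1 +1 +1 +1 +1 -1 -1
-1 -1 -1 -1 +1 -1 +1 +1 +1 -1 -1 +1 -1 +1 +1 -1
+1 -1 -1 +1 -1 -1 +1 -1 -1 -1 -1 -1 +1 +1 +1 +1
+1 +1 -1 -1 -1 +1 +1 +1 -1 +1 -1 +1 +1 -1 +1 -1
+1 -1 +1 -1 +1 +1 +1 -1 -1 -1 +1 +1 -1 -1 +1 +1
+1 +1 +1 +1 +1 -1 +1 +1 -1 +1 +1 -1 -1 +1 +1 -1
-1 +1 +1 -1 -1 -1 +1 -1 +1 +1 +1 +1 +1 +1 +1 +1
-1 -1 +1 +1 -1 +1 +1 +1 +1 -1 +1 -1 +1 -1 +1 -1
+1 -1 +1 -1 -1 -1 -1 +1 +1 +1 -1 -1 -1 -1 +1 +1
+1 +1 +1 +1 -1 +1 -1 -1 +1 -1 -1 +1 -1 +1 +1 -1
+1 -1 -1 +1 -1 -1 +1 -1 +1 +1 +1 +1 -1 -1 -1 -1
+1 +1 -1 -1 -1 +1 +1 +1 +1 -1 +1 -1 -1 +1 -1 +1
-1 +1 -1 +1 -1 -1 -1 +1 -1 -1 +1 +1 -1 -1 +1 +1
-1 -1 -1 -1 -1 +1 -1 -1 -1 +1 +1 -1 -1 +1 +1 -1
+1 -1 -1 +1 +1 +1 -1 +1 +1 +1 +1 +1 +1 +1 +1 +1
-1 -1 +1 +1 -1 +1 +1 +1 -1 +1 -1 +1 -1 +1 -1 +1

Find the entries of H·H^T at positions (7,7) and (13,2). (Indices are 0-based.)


Row 2 of H: [1, -1, -1, 1, -1, -1, 1, -1, -1, -1, -1, -1, 1, 1, 1, 1].
Row 7 of H: [-1, -1, 1, 1, -1, 1, 1, 1, 1, -1, 1, -1, 1, -1, 1, -1].
Row 13 of H: [-1, -1, -1, -1, -1, 1, -1, -1, -1, 1, 1, -1, -1, 1, 1, -1].
(H·H^T)[7][7] = Σ_j H[7][j]·H[7][j] = (-1)² + (-1)² + (1)² + (1)² + (-1)² + (1)² + (1)² + (1)² + (1)² + (-1)² + (1)² + (-1)² + (1)² + (-1)² + (1)² + (-1)² = 1 + 1 + 1 + 1 + 1 + 1 + 1 + 1 + 1 + 1 + 1 + 1 + 1 + 1 + 1 + 1 = 16.
(H·H^T)[13][2] = Σ_j H[13][j]·H[2][j] = (-1)·(1) + (-1)·(-1) + (-1)·(-1) + (-1)·(1) + (-1)·(-1) + (1)·(-1) + (-1)·(1) + (-1)·(-1) + (-1)·(-1) + (1)·(-1) + (1)·(-1) + (-1)·(-1) + (-1)·(1) + (1)·(1) + (1)·(1) + (-1)·(1) = -1 + 1 + 1 + -1 + 1 + -1 + -1 + 1 + 1 + -1 + -1 + 1 + -1 + 1 + 1 + -1 = 0.
So rows 13 and 2 are orthogonal; the diagonal entry equals n = 16.

(7,7) entry = 16; (13,2) entry = 0.


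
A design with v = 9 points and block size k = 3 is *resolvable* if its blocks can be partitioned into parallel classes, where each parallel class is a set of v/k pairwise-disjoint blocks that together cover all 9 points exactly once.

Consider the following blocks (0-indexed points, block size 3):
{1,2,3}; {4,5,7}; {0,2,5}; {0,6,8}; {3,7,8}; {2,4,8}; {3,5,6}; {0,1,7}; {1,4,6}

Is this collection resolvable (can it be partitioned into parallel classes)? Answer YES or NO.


v = 9, block size k = 3, number of blocks = 9.
For resolvability, blocks must partition into parallel classes of size v/k = 3.
Total blocks must therefore be a multiple of 3: 9 = 3·3 + 0 ⇒ divisible ✓.
Greedy packing gives 3 candidate class(es). Each should be a full parallel class (size 3, covers all 9 points).
  Class 1 (3 blocks): {1,2,3}; {4,5,7}; {0,6,8}. Points covered: [0, 1, 2, 3, 4, 5, 6, 7, 8].
  Class 2 (3 blocks): {0,2,5}; {3,7,8}; {1,4,6}. Points covered: [0, 1, 2, 3, 4, 5, 6, 7, 8].
  Class 3 (3 blocks): {2,4,8}; {3,5,6}; {0,1,7}. Points covered: [0, 1, 2, 3, 4, 5, 6, 7, 8].
All classes full (size 3)? YES. All classes cover every point? YES.
Resolvable? YES.

YES


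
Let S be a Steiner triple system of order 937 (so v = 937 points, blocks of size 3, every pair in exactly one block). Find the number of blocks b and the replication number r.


An STS(v) is a 2-(v, 3, 1) BIBD: block size k = 3, λ = 1.
Replication: r(k − 1) = λ(v − 1) ⇒ r·2 = 937 − 1 = 936 ⇒ r = 468.
Block count: b = v(v − 1)/6 = 937·936/6 = 877032/6 = 146172.
(Check via bk = vr: 146172·3 = 438516 = 937·468 = 438516 ✓.)

r = 468, b = 146172.


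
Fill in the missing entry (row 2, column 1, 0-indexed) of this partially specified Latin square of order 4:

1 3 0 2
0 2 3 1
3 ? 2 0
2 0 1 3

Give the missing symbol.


Row 2 contains symbols [0, 2, 3] — missing [1].
Column 1 contains symbols [0, 2, 3] — missing [1].
The missing symbol must appear in both missing sets; intersection = [1].
Therefore the hidden value is 1.

Missing value = 1.


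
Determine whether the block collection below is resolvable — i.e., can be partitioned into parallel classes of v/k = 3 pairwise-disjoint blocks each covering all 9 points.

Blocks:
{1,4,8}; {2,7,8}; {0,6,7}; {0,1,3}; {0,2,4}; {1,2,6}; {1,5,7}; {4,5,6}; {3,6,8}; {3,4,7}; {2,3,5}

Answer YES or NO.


v = 9, block size k = 3, number of blocks = 11.
For resolvability, blocks must partition into parallel classes of size v/k = 3.
Total blocks must therefore be a multiple of 3: 11 = 3·3 + 2 ⇒ not divisible ✗.
Resolvable? NO.

NO


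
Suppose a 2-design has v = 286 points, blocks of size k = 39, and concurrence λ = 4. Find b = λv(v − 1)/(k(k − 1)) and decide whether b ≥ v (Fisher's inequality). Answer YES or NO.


r = λ(v − 1)/(k − 1) = 4·285/38 = 30.
b = vr/k = 286·30/39 = 220.
Fisher's inequality: b ≥ v ⇔ 220 ≥ 286? NO.

NO


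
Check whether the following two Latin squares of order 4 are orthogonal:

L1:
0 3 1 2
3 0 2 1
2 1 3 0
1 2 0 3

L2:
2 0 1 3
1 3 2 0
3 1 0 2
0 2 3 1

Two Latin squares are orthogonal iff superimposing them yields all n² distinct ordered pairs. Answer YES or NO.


Form the n² = 16 superimposed pairs (L1[i][j], L2[i][j]), row by row (rows and columns indexed from 0):
row 0: (0,2) (3,0) (1,1) (2,3)
row 1: (3,1) (0,3) (2,2) (1,0)
row 2: (2,3) (1,1) (3,0) (0,2)
row 3: (1,0) (2,2) (0,3) (3,1)
Orthogonality requires all 16 pairs distinct.
But the pair (2,3) repeats: cell (0,3) has L1 = 2, L2 = 3, and cell (2,0) has L1 = 2, L2 = 3.
A repeated pair means some other pair never occurs (only 8 distinct pairs out of 16), so the squares are not orthogonal.
Conclusion: NO.

NO


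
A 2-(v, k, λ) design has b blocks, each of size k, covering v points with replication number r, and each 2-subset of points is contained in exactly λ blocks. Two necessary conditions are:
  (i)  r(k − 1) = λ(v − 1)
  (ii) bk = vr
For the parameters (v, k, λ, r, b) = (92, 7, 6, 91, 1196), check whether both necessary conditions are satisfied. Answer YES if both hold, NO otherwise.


Condition (i): r(k − 1) = 91·6 = 546; λ(v − 1) = 6·91 = 546. Match? YES.
Condition (ii): bk = 1196·7 = 8372; vr = 92·91 = 8372. Match? YES.
Both conditions hold? YES.

YES


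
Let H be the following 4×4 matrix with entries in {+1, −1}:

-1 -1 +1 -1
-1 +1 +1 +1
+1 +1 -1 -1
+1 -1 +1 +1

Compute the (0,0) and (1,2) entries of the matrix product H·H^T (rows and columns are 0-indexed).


Row 0 of H: [-1, -1, 1, -1].
Row 1 of H: [-1, 1, 1, 1].
Row 2 of H: [1, 1, -1, -1].
(H·H^T)[0][0] = Σ_j H[0][j]·H[0][j] = (-1)² + (-1)² + (1)² + (-1)² = 1 + 1 + 1 + 1 = 4.
(H·H^T)[1][2] = Σ_j H[1][j]·H[2][j] = (-1)·(1) + (1)·(1) + (1)·(-1) + (1)·(-1) = -1 + 1 + -1 + -1 = -2.
Rows 1 and 2 are not orthogonal (dot product = -2 ≠ 0), so H is not a Hadamard matrix.

(0,0) entry = 4; (1,2) entry = -2.


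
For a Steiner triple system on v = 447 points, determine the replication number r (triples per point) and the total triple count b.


An STS(v) is a 2-(v, 3, 1) BIBD: block size k = 3, λ = 1.
Replication: r(k − 1) = λ(v − 1) ⇒ r·2 = 447 − 1 = 446 ⇒ r = 223.
Block count: b = v(v − 1)/6 = 447·446/6 = 199362/6 = 33227.

r = 223, b = 33227.


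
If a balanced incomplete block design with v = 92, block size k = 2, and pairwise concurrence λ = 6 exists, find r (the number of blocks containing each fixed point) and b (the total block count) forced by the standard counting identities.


Any 2-(v, k, λ) BIBD satisfies two necessary conditions:
  (i)  Each point sits in r blocks, and counting incidences through any fixed point gives r(k − 1) = λ(v − 1), so r = λ(v − 1)/(k − 1).
  (ii) Total incidences bk = vr, so b = vr/k.
Step 1: r = λ(v − 1)/(k − 1) = 6·(92 − 1)/(2 − 1) = 6·91/1 = 546/1 = 546.
Step 2: b = vr/k = 92·546/2 = 50232/2 = 25116.
Check integrality: r = 546 ∈ Z ✓, b = 25116 ∈ Z ✓.
(These identities are necessary conditions: they determine r and b for any design with these parameters, but do not by themselves prove that one exists.)

r = 546, b = 25116.


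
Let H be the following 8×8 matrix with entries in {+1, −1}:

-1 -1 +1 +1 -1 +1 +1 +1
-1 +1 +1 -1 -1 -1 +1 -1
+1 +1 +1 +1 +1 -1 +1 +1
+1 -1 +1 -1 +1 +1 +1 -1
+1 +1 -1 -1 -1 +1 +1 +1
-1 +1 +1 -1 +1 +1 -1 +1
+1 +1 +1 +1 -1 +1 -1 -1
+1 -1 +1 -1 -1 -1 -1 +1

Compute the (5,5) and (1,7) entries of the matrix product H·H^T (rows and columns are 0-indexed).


Row 1 of H: [-1, 1, 1, -1, -1, -1, 1, -1].
Row 5 of H: [-1, 1, 1, -1, 1, 1, -1, 1].
Row 7 of H: [1, -1, 1, -1, -1, -1, -1, 1].
(H·H^T)[5][5] = Σ_j H[5][j]·H[5][j] = (-1)² + (1)² + (1)² + (-1)² + (1)² + (1)² + (-1)² + (1)² = 1 + 1 + 1 + 1 + 1 + 1 + 1 + 1 = 8.
(H·H^T)[1][7] = Σ_j H[1][j]·H[7][j] = (-1)·(1) + (1)·(-1) + (1)·(1) + (-1)·(-1) + (-1)·(-1) + (-1)·(-1) + (1)·(-1) + (-1)·(1) = -1 + -1 + 1 + 1 + 1 + 1 + -1 + -1 = 0.
So rows 1 and 7 are orthogonal; the diagonal entry equals n = 8.

(5,5) entry = 8; (1,7) entry = 0.


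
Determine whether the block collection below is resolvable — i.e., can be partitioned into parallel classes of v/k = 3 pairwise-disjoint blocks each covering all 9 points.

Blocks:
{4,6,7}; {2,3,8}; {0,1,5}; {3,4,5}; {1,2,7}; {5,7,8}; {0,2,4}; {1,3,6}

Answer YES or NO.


v = 9, block size k = 3, number of blocks = 8.
For resolvability, blocks must partition into parallel classes of size v/k = 3.
Total blocks must therefore be a multiple of 3: 8 = 3·2 + 2 ⇒ not divisible ✗.
Resolvable? NO.

NO


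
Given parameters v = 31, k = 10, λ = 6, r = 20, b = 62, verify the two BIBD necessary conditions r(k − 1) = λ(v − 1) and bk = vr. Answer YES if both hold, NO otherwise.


Condition (i): r(k − 1) = 20·9 = 180; λ(v − 1) = 6·30 = 180. Match? YES.
Condition (ii): bk = 62·10 = 620; vr = 31·20 = 620. Match? YES.
Both conditions hold? YES.

YES


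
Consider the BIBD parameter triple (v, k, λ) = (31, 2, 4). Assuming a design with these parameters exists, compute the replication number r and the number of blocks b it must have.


Any 2-(v, k, λ) BIBD satisfies two necessary conditions:
  (i)  Each point sits in r blocks, and counting incidences through any fixed point gives r(k − 1) = λ(v − 1), so r = λ(v − 1)/(k − 1).
  (ii) Total incidences bk = vr, so b = vr/k.
Step 1: r = λ(v − 1)/(k − 1) = 4·(31 − 1)/(2 − 1) = 4·30/1 = 120/1 = 120.
Step 2: b = vr/k = 31·120/2 = 3720/2 = 1860.
Check integrality: r = 120 ∈ Z ✓, b = 1860 ∈ Z ✓.
(These identities are necessary conditions: they determine r and b for any design with these parameters, but do not by themselves prove that one exists.)

r = 120, b = 1860.


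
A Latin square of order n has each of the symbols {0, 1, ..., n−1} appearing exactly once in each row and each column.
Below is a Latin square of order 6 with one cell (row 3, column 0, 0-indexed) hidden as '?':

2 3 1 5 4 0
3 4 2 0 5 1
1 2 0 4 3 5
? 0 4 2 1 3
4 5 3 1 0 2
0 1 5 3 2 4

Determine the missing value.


Row 3 contains symbols [0, 1, 2, 3, 4] — missing [5].
Column 0 contains symbols [0, 1, 2, 3, 4] — missing [5].
The missing symbol must appear in both missing sets; intersection = [5].
Therefore the hidden value is 5.

Missing value = 5.


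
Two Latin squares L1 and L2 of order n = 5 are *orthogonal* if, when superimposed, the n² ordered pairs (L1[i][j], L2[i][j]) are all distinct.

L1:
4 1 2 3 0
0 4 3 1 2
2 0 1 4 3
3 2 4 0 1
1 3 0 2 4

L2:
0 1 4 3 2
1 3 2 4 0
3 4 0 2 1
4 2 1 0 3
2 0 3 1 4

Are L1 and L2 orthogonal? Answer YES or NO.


Form the n² = 25 superimposed pairs (L1[i][j], L2[i][j]), row by row (rows and columns indexed from 0):
row 0: (4,0) (1,1) (2,4) (3,3) (0,2)
row 1: (0,1) (4,3) (3,2) (1,4) (2,0)
row 2: (2,3) (0,4) (1,0) (4,2) (3,1)
row 3: (3,4) (2,2) (4,1) (0,0) (1,3)
row 4: (1,2) (3,0) (0,3) (2,1) (4,4)
Orthogonality requires all 25 pairs distinct.
Check by first coordinate: for each symbol s of L1, list the L2 entries in the n cells where L1 = s; they must all differ.
  L1 = 0: L2 entries (in reading order) 2, 1, 4, 0, 3 — all 5 distinct ✓
  L1 = 1: L2 entries (in reading order) 1, 4, 0, 3, 2 — all 5 distinct ✓
  L1 = 2: L2 entries (in reading order) 4, 0, 3, 2, 1 — all 5 distinct ✓
  L1 = 3: L2 entries (in reading order) 3, 2, 1, 4, 0 — all 5 distinct ✓
  L1 = 4: L2 entries (in reading order) 0, 3, 2, 1, 4 — all 5 distinct ✓
Every symbol of L1 meets every symbol of L2 exactly once, so all 25 pairs are distinct (25 of 25).
Conclusion: YES.

YES


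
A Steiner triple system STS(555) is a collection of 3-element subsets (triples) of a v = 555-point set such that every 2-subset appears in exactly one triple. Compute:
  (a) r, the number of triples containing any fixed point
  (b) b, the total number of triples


An STS(v) is a 2-(v, 3, 1) BIBD: block size k = 3, λ = 1.
Replication: r(k − 1) = λ(v − 1) ⇒ r·2 = 555 − 1 = 554 ⇒ r = 277.
Block count: bk = vr ⇒ b·3 = 555·277 = 153735 ⇒ b = 51245.

r = 277, b = 51245.


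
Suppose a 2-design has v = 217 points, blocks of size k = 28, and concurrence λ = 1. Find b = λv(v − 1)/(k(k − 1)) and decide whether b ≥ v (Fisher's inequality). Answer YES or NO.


r = λ(v − 1)/(k − 1) = 1·216/27 = 8.
b = vr/k = 217·8/28 = 62.
Fisher's inequality: b ≥ v ⇔ 62 ≥ 217? NO.

NO


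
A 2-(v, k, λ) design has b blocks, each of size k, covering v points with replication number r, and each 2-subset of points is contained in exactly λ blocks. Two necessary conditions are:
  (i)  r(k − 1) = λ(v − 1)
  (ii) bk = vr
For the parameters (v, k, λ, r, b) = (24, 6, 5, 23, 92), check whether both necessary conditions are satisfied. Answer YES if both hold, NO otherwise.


Condition (i): r(k − 1) = 23·5 = 115; λ(v − 1) = 5·23 = 115. Match? YES.
Condition (ii): bk = 92·6 = 552; vr = 24·23 = 552. Match? YES.
Both conditions hold? YES.

YES


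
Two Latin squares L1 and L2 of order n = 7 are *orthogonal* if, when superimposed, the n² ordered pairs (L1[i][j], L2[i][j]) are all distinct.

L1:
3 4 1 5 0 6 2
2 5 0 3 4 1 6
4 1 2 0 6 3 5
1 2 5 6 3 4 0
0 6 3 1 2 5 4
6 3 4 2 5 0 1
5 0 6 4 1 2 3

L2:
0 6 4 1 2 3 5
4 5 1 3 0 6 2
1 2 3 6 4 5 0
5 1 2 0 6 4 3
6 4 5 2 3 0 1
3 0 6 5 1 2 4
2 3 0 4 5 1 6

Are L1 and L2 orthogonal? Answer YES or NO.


Form the n² = 49 superimposed pairs (L1[i][j], L2[i][j]), row by row (rows and columns indexed from 0):
row 0: (3,0) (4,6) (1,4) (5,1) (0,2) (6,3) (2,5)
row 1: (2,4) (5,5) (0,1) (3,3) (4,0) (1,6) (6,2)
row 2: (4,1) (1,2) (2,3) (0,6) (6,4) (3,5) (5,0)
row 3: (1,5) (2,1) (5,2) (6,0) (3,6) (4,4) (0,3)
row 4: (0,6) (6,4) (3,5) (1,2) (2,3) (5,0) (4,1)
row 5: (6,3) (3,0) (4,6) (2,5) (5,1) (0,2) (1,4)
row 6: (5,2) (0,3) (6,0) (4,4) (1,5) (2,1) (3,6)
Orthogonality requires all 49 pairs distinct.
But the pair (0,6) repeats: cell (2,3) has L1 = 0, L2 = 6, and cell (4,0) has L1 = 0, L2 = 6.
A repeated pair means some other pair never occurs (only 28 distinct pairs out of 49), so the squares are not orthogonal.
Conclusion: NO.

NO


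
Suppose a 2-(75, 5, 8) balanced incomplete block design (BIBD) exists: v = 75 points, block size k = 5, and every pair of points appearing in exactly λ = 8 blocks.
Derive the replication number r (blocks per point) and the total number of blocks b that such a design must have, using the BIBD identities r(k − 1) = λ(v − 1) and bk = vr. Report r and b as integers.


Any 2-(v, k, λ) BIBD satisfies two necessary conditions:
  (i)  Each point sits in r blocks, and counting incidences through any fixed point gives r(k − 1) = λ(v − 1), so r = λ(v − 1)/(k − 1).
  (ii) Total incidences bk = vr, so b = vr/k.
Step 1: r = λ(v − 1)/(k − 1) = 8·(75 − 1)/(5 − 1) = 8·74/4 = 592/4 = 148.
Step 2: b = vr/k = 75·148/5 = 11100/5 = 2220.
Check integrality: r = 148 ∈ Z ✓, b = 2220 ∈ Z ✓.
(These identities are necessary conditions: they determine r and b for any design with these parameters, but do not by themselves prove that one exists.)

r = 148, b = 2220.


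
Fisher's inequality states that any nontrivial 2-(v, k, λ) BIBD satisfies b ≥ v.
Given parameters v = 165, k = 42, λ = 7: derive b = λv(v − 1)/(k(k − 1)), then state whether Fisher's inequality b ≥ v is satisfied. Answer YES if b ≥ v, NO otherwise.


r = λ(v − 1)/(k − 1) = 7·164/41 = 28.
b = vr/k = 165·28/42 = 110.
Fisher's inequality: b ≥ v ⇔ 110 ≥ 165? NO.

NO


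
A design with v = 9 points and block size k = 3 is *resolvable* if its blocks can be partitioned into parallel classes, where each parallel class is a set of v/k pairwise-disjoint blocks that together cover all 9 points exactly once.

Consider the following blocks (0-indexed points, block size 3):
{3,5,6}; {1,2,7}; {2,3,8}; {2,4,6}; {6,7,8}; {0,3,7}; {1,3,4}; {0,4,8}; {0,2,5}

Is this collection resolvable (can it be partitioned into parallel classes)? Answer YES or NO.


v = 9, block size k = 3, number of blocks = 9.
For resolvability, blocks must partition into parallel classes of size v/k = 3.
Total blocks must therefore be a multiple of 3: 9 = 3·3 + 0 ⇒ divisible ✓.
Consider block {2,3,8}. It intersects every other block in the collection, so no parallel class of size 3 can contain it.
Since every block must belong to some parallel class in a resolution, the collection cannot be partitioned into parallel classes.
Resolvable? NO.

NO


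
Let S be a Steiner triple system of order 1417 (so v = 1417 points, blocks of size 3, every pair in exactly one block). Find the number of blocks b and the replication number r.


An STS(v) is a 2-(v, 3, 1) BIBD: block size k = 3, λ = 1.
Replication: r(k − 1) = λ(v − 1) ⇒ r·2 = 1417 − 1 = 1416 ⇒ r = 708.
Block count: bk = vr ⇒ b·3 = 1417·708 = 1003236 ⇒ b = 334412.
(Check via b = v(v − 1)/6 = 1417·1416/6 = 2006472/6 = 334412.)

r = 708, b = 334412.


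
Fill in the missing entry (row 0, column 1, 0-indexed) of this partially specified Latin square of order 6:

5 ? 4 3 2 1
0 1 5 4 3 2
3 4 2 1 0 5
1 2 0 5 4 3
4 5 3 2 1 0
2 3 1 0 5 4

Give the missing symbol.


Row 0 contains symbols [1, 2, 3, 4, 5] — missing [0].
Column 1 contains symbols [1, 2, 3, 4, 5] — missing [0].
The missing symbol must appear in both missing sets; intersection = [0].
Therefore the hidden value is 0.

Missing value = 0.


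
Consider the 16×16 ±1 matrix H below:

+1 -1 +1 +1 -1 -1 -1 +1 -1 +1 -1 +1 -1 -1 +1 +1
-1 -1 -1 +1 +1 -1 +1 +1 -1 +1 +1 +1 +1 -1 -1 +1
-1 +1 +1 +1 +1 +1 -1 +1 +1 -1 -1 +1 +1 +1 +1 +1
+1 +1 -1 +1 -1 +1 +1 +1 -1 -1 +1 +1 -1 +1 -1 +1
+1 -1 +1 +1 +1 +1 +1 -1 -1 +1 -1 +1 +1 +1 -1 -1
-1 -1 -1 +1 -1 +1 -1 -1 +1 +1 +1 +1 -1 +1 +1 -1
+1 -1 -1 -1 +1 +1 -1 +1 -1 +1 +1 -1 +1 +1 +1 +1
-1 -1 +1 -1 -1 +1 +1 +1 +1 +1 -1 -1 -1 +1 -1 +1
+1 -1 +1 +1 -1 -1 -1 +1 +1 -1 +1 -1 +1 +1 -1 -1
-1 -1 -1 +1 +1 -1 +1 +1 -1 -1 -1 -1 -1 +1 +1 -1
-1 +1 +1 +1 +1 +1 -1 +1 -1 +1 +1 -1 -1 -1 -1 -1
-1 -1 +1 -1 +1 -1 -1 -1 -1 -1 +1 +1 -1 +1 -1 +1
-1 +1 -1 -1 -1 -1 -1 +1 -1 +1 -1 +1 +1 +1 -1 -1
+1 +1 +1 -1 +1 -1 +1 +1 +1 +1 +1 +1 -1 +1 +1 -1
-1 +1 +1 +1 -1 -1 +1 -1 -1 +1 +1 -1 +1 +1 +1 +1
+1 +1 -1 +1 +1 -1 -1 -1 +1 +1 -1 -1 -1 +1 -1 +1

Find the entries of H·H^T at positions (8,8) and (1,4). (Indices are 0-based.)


Row 1 of H: [-1, -1, -1, 1, 1, -1, 1, 1, -1, 1, 1, 1, 1, -1, -1, 1].
Row 4 of H: [1, -1, 1, 1, 1, 1, 1, -1, -1, 1, -1, 1, 1, 1, -1, -1].
Row 8 of H: [1, -1, 1, 1, -1, -1, -1, 1, 1, -1, 1, -1, 1, 1, -1, -1].
(H·H^T)[8][8] = Σ_j H[8][j]·H[8][j] = (1)² + (-1)² + (1)² + (1)² + (-1)² + (-1)² + (-1)² + (1)² + (1)² + (-1)² + (1)² + (-1)² + (1)² + (1)² + (-1)² + (-1)² = 1 + 1 + 1 + 1 + 1 + 1 + 1 + 1 + 1 + 1 + 1 + 1 + 1 + 1 + 1 + 1 = 16.
(H·H^T)[1][4] = Σ_j H[1][j]·H[4][j] = (-1)·(1) + (-1)·(-1) + (-1)·(1) + (1)·(1) + (1)·(1) + (-1)·(1) + (1)·(1) + (1)·(-1) + (-1)·(-1) + (1)·(1) + (1)·(-1) + (1)·(1) + (1)·(1) + (-1)·(1) + (-1)·(-1) + (1)·(-1) = -1 + 1 + -1 + 1 + 1 + -1 + 1 + -1 + 1 + 1 + -1 + 1 + 1 + -1 + 1 + -1 = 2.
Rows 1 and 4 are not orthogonal (dot product = 2 ≠ 0), so H is not a Hadamard matrix.

(8,8) entry = 16; (1,4) entry = 2.


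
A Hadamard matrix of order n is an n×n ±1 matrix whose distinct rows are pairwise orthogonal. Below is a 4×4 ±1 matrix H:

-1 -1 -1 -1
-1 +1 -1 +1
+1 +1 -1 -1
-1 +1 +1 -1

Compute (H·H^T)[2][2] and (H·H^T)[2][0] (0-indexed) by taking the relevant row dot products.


Row 0 of H: [-1, -1, -1, -1].
Row 2 of H: [1, 1, -1, -1].
(H·H^T)[2][2] = Σ_j H[2][j]·H[2][j] = (1)² + (1)² + (-1)² + (-1)² = 1 + 1 + 1 + 1 = 4.
(H·H^T)[2][0] = Σ_j H[2][j]·H[0][j] = (1)·(-1) + (1)·(-1) + (-1)·(-1) + (-1)·(-1) = -1 + -1 + 1 + 1 = 0.
So rows 2 and 0 are orthogonal; the diagonal entry equals n = 4.

(2,2) entry = 4; (2,0) entry = 0.


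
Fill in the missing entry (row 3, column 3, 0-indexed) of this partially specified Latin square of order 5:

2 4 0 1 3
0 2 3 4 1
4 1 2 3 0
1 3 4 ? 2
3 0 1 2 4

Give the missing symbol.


Row 3 contains symbols [1, 2, 3, 4] — missing [0].
Column 3 contains symbols [1, 2, 3, 4] — missing [0].
The missing symbol must appear in both missing sets; intersection = [0].
Therefore the hidden value is 0.

Missing value = 0.


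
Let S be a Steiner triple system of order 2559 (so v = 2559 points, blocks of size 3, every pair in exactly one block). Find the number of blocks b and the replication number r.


An STS(v) is a 2-(v, 3, 1) BIBD: block size k = 3, λ = 1.
Replication: r(k − 1) = λ(v − 1) ⇒ r·2 = 2559 − 1 = 2558 ⇒ r = 1279.
Block count: b = v(v − 1)/6 = 2559·2558/6 = 6545922/6 = 1090987.

r = 1279, b = 1090987.


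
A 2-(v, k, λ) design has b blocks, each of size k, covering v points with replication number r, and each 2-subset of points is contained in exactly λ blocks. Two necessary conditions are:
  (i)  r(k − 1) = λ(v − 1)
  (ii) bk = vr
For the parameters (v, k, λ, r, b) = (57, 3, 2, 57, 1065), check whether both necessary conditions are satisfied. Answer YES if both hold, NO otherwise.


Condition (i): r(k − 1) = 57·2 = 114; λ(v − 1) = 2·56 = 112. Match? NO.
Condition (ii): bk = 1065·3 = 3195; vr = 57·57 = 3249. Match? NO.
Both conditions hold? NO.

NO


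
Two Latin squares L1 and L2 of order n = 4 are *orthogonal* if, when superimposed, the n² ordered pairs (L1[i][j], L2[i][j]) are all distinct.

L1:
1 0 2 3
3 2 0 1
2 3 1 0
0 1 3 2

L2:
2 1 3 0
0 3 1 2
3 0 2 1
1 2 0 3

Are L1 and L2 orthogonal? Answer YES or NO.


Form the n² = 16 superimposed pairs (L1[i][j], L2[i][j]), row by row (rows and columns indexed from 0):
row 0: (1,2) (0,1) (2,3) (3,0)
row 1: (3,0) (2,3) (0,1) (1,2)
row 2: (2,3) (3,0) (1,2) (0,1)
row 3: (0,1) (1,2) (3,0) (2,3)
Orthogonality requires all 16 pairs distinct.
But the pair (3,0) repeats: cell (0,3) has L1 = 3, L2 = 0, and cell (1,0) has L1 = 3, L2 = 0.
A repeated pair means some other pair never occurs (only 4 distinct pairs out of 16), so the squares are not orthogonal.
Conclusion: NO.

NO


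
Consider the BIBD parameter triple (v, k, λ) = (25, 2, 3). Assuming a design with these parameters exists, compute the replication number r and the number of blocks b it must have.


Any 2-(v, k, λ) BIBD satisfies two necessary conditions:
  (i)  Each point sits in r blocks, and counting incidences through any fixed point gives r(k − 1) = λ(v − 1), so r = λ(v − 1)/(k − 1).
  (ii) Total incidences bk = vr, so b = vr/k.
Step 1: r = λ(v − 1)/(k − 1) = 3·(25 − 1)/(2 − 1) = 3·24/1 = 72/1 = 72.
Step 2: b = vr/k = 25·72/2 = 1800/2 = 900.
Check integrality: r = 72 ∈ Z ✓, b = 900 ∈ Z ✓.
(These identities are necessary conditions: they determine r and b for any design with these parameters, but do not by themselves prove that one exists.)

r = 72, b = 900.


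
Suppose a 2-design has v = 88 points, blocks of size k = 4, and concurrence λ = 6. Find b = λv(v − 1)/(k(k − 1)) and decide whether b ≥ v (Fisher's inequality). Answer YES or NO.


b = λv(v − 1)/(k(k − 1)) = 6·88·87/(4·3) = 45936/12 = 3828.
Compare with v = 88: b ≥ v, so Fisher's inequality holds.

YES


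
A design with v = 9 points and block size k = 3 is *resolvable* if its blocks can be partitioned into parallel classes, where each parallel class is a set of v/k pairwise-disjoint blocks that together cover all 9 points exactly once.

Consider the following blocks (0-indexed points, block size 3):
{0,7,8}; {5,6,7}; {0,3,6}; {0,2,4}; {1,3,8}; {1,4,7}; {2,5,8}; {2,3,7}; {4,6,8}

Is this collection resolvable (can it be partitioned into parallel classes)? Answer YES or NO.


v = 9, block size k = 3, number of blocks = 9.
For resolvability, blocks must partition into parallel classes of size v/k = 3.
Total blocks must therefore be a multiple of 3: 9 = 3·3 + 0 ⇒ divisible ✓.
Consider block {0,7,8}. It intersects every other block in the collection, so no parallel class of size 3 can contain it.
Since every block must belong to some parallel class in a resolution, the collection cannot be partitioned into parallel classes.
Resolvable? NO.

NO


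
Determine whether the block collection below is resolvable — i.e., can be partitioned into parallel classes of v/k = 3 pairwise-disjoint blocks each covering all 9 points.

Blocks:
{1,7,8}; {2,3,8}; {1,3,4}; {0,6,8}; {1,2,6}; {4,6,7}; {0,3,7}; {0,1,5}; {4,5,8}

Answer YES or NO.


v = 9, block size k = 3, number of blocks = 9.
For resolvability, blocks must partition into parallel classes of size v/k = 3.
Total blocks must therefore be a multiple of 3: 9 = 3·3 + 0 ⇒ divisible ✓.
Consider block {1,7,8}. It intersects every other block in the collection, so no parallel class of size 3 can contain it.
Since every block must belong to some parallel class in a resolution, the collection cannot be partitioned into parallel classes.
Resolvable? NO.

NO


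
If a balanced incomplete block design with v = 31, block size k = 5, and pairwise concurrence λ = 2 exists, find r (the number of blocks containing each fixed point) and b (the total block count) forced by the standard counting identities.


Any 2-(v, k, λ) BIBD satisfies two necessary conditions:
  (i)  Each point sits in r blocks, and counting incidences through any fixed point gives r(k − 1) = λ(v − 1), so r = λ(v − 1)/(k − 1).
  (ii) Total incidences bk = vr, so b = vr/k.
Step 1: r = λ(v − 1)/(k − 1) = 2·(31 − 1)/(5 − 1) = 2·30/4 = 60/4 = 15.
Step 2: b = vr/k = 31·15/5 = 465/5 = 93.
Check integrality: r = 15 ∈ Z ✓, b = 93 ∈ Z ✓.
(These identities are necessary conditions: they determine r and b for any design with these parameters, but do not by themselves prove that one exists.)

r = 15, b = 93.


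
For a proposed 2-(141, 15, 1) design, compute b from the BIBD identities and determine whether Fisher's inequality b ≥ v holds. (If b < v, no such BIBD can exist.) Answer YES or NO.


b = λv(v − 1)/(k(k − 1)) = 1·141·140/(15·14) = 19740/210 = 94.
Compare with v = 141: b < v, so Fisher's inequality fails.

NO


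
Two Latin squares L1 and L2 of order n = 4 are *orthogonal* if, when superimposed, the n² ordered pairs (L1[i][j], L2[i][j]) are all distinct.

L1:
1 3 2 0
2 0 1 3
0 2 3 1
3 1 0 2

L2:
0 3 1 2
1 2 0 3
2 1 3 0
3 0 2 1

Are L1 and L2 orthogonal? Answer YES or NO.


Form the n² = 16 superimposed pairs (L1[i][j], L2[i][j]), row by row (rows and columns indexed from 0):
row 0: (1,0) (3,3) (2,1) (0,2)
row 1: (2,1) (0,2) (1,0) (3,3)
row 2: (0,2) (2,1) (3,3) (1,0)
row 3: (3,3) (1,0) (0,2) (2,1)
Orthogonality requires all 16 pairs distinct.
But the pair (2,1) repeats: cell (0,2) has L1 = 2, L2 = 1, and cell (1,0) has L1 = 2, L2 = 1.
A repeated pair means some other pair never occurs (only 4 distinct pairs out of 16), so the squares are not orthogonal.
Conclusion: NO.

NO


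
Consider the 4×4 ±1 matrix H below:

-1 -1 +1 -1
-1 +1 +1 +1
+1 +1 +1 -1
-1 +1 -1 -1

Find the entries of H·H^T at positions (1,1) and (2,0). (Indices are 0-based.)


Row 0 of H: [-1, -1, 1, -1].
Row 1 of H: [-1, 1, 1, 1].
Row 2 of H: [1, 1, 1, -1].
(H·H^T)[1][1] = Σ_j H[1][j]·H[1][j] = (-1)² + (1)² + (1)² + (1)² = 1 + 1 + 1 + 1 = 4.
(H·H^T)[2][0] = Σ_j H[2][j]·H[0][j] = (1)·(-1) + (1)·(-1) + (1)·(1) + (-1)·(-1) = -1 + -1 + 1 + 1 = 0.
So rows 2 and 0 are orthogonal; the diagonal entry equals n = 4.

(1,1) entry = 4; (2,0) entry = 0.


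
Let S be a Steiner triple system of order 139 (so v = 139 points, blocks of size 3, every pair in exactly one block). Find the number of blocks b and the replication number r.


An STS(v) is a 2-(v, 3, 1) BIBD: block size k = 3, λ = 1.
Replication: r(k − 1) = λ(v − 1) ⇒ r·2 = 139 − 1 = 138 ⇒ r = 69.
Block count: bk = vr ⇒ b·3 = 139·69 = 9591 ⇒ b = 3197.

r = 69, b = 3197.


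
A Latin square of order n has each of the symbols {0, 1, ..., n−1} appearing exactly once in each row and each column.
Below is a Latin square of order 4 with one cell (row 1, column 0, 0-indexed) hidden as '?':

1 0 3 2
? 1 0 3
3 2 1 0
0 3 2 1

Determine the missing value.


Row 1 contains symbols [0, 1, 3] — missing [2].
Column 0 contains symbols [0, 1, 3] — missing [2].
The missing symbol must appear in both missing sets; intersection = [2].
Therefore the hidden value is 2.

Missing value = 2.


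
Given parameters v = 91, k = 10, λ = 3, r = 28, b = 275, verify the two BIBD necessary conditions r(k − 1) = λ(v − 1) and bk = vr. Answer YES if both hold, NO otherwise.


Condition (i): r(k − 1) = 28·9 = 252; λ(v − 1) = 3·90 = 270. Match? NO.
Condition (ii): bk = 275·10 = 2750; vr = 91·28 = 2548. Match? NO.
Both conditions hold? NO.

NO


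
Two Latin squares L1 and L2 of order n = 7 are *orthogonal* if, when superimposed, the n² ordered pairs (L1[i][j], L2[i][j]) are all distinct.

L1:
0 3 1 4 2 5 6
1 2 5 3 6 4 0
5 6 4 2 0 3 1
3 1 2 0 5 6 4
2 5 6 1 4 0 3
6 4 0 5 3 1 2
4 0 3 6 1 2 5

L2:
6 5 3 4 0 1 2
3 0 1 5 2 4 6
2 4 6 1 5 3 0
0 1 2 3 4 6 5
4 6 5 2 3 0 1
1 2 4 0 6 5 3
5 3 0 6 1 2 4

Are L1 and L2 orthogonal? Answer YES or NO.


Form the n² = 49 superimposed pairs (L1[i][j], L2[i][j]), row by row (rows and columns indexed from 0):
row 0: (0,6) (3,5) (1,3) (4,4) (2,0) (5,1) (6,2)
row 1: (1,3) (2,0) (5,1) (3,5) (6,2) (4,4) (0,6)
row 2: (5,2) (6,4) (4,6) (2,1) (0,5) (3,3) (1,0)
row 3: (3,0) (1,1) (2,2) (0,3) (5,4) (6,6) (4,5)
row 4: (2,4) (5,6) (6,5) (1,2) (4,3) (0,0) (3,1)
row 5: (6,1) (4,2) (0,4) (5,0) (3,6) (1,5) (2,3)
row 6: (4,5) (0,3) (3,0) (6,6) (1,1) (2,2) (5,4)
Orthogonality requires all 49 pairs distinct.
But the pair (1,3) repeats: cell (0,2) has L1 = 1, L2 = 3, and cell (1,0) has L1 = 1, L2 = 3.
A repeated pair means some other pair never occurs (only 35 distinct pairs out of 49), so the squares are not orthogonal.
Conclusion: NO.

NO


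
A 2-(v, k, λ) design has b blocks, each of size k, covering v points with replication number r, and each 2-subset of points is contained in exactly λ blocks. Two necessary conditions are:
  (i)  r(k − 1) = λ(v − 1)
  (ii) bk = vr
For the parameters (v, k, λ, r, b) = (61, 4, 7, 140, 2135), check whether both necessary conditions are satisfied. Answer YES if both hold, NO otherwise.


Condition (i): r(k − 1) = 140·3 = 420; λ(v − 1) = 7·60 = 420. Match? YES.
Condition (ii): bk = 2135·4 = 8540; vr = 61·140 = 8540. Match? YES.
Both conditions hold? YES.

YES


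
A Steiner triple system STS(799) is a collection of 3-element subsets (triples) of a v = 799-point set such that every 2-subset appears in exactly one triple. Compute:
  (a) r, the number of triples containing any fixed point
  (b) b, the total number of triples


An STS(v) is a 2-(v, 3, 1) BIBD: block size k = 3, λ = 1.
Replication: r(k − 1) = λ(v − 1) ⇒ r·2 = 799 − 1 = 798 ⇒ r = 399.
Block count: b = v(v − 1)/6 = 799·798/6 = 637602/6 = 106267.

r = 399, b = 106267.
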